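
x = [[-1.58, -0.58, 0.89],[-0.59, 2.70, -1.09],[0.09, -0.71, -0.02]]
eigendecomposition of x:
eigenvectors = [[-0.16, 0.99, 0.41], [0.96, 0.14, 0.38], [-0.23, 0.0, 0.83]]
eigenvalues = [3.06, -1.66, -0.3]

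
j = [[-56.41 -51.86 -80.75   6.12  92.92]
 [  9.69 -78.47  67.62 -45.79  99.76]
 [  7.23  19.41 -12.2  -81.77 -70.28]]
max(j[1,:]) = 99.76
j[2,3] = -81.77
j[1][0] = 9.69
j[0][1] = -51.86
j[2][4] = -70.28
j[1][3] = -45.79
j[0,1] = -51.86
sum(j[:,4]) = 122.4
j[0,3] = 6.12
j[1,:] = [9.69, -78.47, 67.62, -45.79, 99.76]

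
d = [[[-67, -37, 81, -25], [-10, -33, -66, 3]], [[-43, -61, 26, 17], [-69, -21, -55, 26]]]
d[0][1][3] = 3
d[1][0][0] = -43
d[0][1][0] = -10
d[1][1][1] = -21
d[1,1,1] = -21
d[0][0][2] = 81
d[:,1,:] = [[-10, -33, -66, 3], [-69, -21, -55, 26]]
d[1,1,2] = -55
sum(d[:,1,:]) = -225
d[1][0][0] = -43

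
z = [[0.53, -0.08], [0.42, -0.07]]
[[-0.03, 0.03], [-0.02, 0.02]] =z @ [[-0.08, 0.07], [-0.19, 0.15]]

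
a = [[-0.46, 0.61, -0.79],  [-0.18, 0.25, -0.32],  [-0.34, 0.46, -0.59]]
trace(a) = -0.80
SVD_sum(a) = [[-0.46, 0.61, -0.79], [-0.18, 0.25, -0.32], [-0.34, 0.46, -0.59]] + [[-0.00,-0.00,0.00], [0.0,0.00,-0.0], [0.00,0.00,-0.0]] + [[0.0,-0.0,-0.00], [0.0,-0.0,-0.00], [-0.0,0.00,0.0]]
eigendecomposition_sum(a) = [[(-0.46+0j), 0.61-0.00j, (-0.79+0j)], [(-0.18+0j), 0.24-0.00j, -0.31+0.00j], [(-0.34+0j), 0.45-0.00j, -0.58+0.00j]] + [[0.00+0.00j, (-0+0j), -0.00-0.00j], [0.00-0.00j, 0j, -0.00+0.00j], [-0j, 0.00-0.00j, (-0+0j)]] + [[-0j, (-0-0j), -0.00+0.00j], [0j, -0j, -0.00-0.00j], [0j, 0.00+0.00j, (-0-0j)]]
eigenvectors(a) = [[-0.77+0.00j,(-0.04+0.39j),(-0.04-0.39j)], [-0.30+0.00j,(0.7+0j),0.70-0.00j], [-0.57+0.00j,(0.56-0.23j),0.56+0.23j]]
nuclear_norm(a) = 1.45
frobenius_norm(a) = 1.44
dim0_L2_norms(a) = [0.6, 0.8, 1.04]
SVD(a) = [[-0.76, 0.56, -0.32], [-0.31, -0.75, -0.59], [-0.57, -0.35, 0.74]] @ diag([1.442341390424606, 0.00702897819926305, 0.0013809176255738093]) @ [[0.42, -0.56, 0.72], [-0.83, -0.56, 0.04], [-0.38, 0.61, 0.69]]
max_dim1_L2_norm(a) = 1.1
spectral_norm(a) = 1.44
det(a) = -0.00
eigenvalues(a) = [(-0.8+0j), 0j, -0j]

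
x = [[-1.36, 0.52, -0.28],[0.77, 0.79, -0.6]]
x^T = [[-1.36,0.77], [0.52,0.79], [-0.28,-0.6]]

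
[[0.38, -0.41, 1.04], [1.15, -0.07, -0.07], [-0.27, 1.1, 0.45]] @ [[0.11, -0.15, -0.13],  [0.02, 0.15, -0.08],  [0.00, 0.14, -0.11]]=[[0.03, 0.03, -0.13], [0.13, -0.19, -0.14], [-0.01, 0.27, -0.10]]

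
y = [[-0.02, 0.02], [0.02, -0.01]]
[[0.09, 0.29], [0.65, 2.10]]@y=[[0.00,-0.00], [0.03,-0.01]]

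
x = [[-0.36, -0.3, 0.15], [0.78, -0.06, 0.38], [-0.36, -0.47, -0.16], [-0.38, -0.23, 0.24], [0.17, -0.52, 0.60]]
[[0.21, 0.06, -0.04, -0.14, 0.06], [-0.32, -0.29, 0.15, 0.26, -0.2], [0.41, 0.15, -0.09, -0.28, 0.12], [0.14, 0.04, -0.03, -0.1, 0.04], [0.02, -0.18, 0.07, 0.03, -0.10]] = x@[[-0.28, -0.25, 0.13, 0.23, -0.17], [-0.53, -0.04, 0.05, 0.32, -0.07], [-0.35, -0.26, 0.13, 0.27, -0.18]]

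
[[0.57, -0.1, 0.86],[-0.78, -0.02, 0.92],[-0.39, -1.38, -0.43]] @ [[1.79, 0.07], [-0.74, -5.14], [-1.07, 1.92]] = [[0.17,2.21],[-2.37,1.81],[0.78,6.24]]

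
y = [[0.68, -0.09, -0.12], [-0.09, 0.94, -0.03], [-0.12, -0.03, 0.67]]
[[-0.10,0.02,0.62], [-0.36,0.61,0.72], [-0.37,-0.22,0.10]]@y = [[-0.14, 0.01, 0.43],[-0.39, 0.58, 0.51],[-0.24, -0.18, 0.12]]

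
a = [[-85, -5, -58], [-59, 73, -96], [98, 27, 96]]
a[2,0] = 98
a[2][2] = 96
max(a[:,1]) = 73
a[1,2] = -96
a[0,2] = -58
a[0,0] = -85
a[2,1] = 27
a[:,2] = [-58, -96, 96]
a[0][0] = -85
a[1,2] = -96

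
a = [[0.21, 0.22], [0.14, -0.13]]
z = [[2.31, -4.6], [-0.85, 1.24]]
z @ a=[[-0.16, 1.11], [-0.0, -0.35]]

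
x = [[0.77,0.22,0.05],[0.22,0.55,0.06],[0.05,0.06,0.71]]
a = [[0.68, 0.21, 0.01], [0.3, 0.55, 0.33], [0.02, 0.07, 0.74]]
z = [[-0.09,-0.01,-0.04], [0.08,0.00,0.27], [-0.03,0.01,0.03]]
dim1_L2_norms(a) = [0.71, 0.71, 0.74]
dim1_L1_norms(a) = [0.9, 1.18, 0.83]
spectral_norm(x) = 0.93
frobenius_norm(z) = 0.30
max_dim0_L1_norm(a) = 1.08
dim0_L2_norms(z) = [0.12, 0.01, 0.27]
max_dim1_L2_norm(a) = 0.74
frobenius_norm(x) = 1.23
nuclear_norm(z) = 0.39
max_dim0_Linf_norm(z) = 0.27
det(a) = 0.22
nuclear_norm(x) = 2.03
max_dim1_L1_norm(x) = 1.04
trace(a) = 1.97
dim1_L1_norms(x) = [1.04, 0.83, 0.82]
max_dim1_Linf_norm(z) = 0.27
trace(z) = -0.06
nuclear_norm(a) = 2.00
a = x + z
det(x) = 0.26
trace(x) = 2.03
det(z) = 0.00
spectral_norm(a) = 0.98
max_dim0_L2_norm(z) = 0.27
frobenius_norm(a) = 1.25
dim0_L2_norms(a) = [0.74, 0.59, 0.81]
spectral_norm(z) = 0.29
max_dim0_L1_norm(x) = 1.04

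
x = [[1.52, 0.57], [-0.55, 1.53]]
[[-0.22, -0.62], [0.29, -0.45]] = x@ [[-0.19, -0.26], [0.12, -0.39]]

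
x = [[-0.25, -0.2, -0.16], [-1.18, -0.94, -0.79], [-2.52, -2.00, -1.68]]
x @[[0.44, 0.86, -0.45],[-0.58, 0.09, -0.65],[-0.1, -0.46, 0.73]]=[[0.02, -0.16, 0.13], [0.10, -0.74, 0.57], [0.22, -1.57, 1.21]]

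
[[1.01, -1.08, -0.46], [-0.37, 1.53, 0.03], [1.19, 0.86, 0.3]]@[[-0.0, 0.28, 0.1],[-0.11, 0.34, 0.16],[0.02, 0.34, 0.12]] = [[0.11, -0.24, -0.13],[-0.17, 0.43, 0.21],[-0.09, 0.73, 0.29]]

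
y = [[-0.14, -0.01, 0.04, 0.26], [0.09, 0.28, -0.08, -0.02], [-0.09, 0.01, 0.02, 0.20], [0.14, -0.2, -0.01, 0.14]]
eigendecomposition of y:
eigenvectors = [[0.76, 0.3, -0.54, 0.5], [-0.06, 0.17, -0.01, -0.21], [0.56, 0.94, -0.44, 0.39], [-0.32, 0.02, -0.72, 0.75]]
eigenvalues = [-0.22, -0.0, 0.24, 0.28]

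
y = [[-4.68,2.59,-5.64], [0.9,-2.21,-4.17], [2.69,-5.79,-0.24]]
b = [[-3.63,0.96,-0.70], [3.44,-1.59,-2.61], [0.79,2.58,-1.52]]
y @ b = [[21.44, -23.16, 5.09], [-14.16, -6.38, 11.48], [-29.87, 11.17, 13.59]]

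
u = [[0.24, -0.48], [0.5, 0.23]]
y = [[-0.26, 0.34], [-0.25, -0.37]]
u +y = [[-0.02, -0.14], [0.25, -0.14]]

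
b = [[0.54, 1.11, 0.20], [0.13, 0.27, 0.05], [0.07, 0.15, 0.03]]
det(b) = 0.000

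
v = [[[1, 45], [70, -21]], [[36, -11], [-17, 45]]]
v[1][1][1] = 45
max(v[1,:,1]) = 45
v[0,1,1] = -21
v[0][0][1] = 45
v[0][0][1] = 45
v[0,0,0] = 1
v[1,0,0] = 36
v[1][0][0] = 36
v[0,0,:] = [1, 45]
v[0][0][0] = 1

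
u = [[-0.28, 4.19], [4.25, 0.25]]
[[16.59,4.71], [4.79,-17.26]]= u @ [[0.89,-4.11], [4.02,0.85]]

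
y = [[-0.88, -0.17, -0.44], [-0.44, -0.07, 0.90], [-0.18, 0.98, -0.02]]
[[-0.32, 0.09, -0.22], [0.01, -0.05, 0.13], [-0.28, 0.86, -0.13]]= y @ [[0.33, -0.22, 0.16], [-0.22, 0.84, -0.1], [0.16, -0.10, 0.22]]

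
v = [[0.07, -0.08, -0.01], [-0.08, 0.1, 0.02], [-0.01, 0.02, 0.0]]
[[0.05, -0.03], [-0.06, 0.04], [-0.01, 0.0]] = v@[[0.27,-0.40], [-0.44,-0.07], [0.14,0.67]]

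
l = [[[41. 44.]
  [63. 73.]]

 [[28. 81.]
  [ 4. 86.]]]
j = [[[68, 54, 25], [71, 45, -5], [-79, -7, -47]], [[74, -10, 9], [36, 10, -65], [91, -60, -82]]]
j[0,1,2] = -5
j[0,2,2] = -47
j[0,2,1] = -7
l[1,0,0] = 28.0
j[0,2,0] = -79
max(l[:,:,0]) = 63.0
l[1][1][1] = 86.0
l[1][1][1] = 86.0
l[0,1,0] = 63.0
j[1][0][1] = -10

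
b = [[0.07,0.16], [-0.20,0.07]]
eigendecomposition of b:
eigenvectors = [[-0.67j, 0.67j], [(0.75+0j), (0.75-0j)]]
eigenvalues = [(0.07+0.18j), (0.07-0.18j)]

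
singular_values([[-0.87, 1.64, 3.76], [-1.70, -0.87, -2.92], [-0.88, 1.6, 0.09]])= [5.15, 2.34, 1.05]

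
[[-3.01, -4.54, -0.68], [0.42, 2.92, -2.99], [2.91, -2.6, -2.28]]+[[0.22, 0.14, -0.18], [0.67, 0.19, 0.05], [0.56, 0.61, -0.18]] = [[-2.79, -4.40, -0.86], [1.09, 3.11, -2.94], [3.47, -1.99, -2.46]]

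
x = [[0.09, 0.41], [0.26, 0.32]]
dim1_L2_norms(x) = [0.42, 0.41]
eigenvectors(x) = [[-0.87,-0.66], [0.49,-0.75]]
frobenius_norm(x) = 0.59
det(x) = -0.08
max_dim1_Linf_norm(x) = 0.41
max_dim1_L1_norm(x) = 0.58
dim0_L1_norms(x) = [0.35, 0.73]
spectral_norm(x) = 0.57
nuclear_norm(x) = 0.71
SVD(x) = [[-0.71,-0.7], [-0.70,0.71]] @ diag([0.5724780144979275, 0.13590041543906606]) @ [[-0.43, -0.90], [0.90, -0.43]]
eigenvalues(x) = [-0.14, 0.55]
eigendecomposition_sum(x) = [[-0.09,0.08], [0.05,-0.05]] + [[0.18, 0.33], [0.21, 0.37]]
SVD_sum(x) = [[0.18, 0.37], [0.17, 0.36]] + [[-0.09,0.04],[0.09,-0.04]]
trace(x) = 0.41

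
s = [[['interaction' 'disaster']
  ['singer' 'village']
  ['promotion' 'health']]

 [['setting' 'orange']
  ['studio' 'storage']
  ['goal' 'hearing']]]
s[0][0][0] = 'interaction'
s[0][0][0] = 'interaction'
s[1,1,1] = 'storage'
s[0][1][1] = 'village'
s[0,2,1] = 'health'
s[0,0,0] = 'interaction'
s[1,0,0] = 'setting'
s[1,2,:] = ['goal', 'hearing']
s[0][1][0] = 'singer'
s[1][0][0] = 'setting'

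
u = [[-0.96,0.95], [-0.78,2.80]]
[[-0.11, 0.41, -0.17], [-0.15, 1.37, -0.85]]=u @ [[0.09, 0.08, -0.17], [-0.03, 0.51, -0.35]]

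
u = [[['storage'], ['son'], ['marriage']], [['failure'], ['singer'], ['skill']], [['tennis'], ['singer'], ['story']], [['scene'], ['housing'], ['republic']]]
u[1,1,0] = 'singer'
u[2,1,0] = 'singer'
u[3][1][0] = 'housing'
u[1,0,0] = 'failure'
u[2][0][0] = 'tennis'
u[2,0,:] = ['tennis']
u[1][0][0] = 'failure'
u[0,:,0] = ['storage', 'son', 'marriage']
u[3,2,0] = 'republic'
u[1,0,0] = 'failure'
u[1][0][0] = 'failure'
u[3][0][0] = 'scene'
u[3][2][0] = 'republic'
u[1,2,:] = ['skill']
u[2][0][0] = 'tennis'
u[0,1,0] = 'son'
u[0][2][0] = 'marriage'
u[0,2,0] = 'marriage'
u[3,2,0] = 'republic'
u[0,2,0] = 'marriage'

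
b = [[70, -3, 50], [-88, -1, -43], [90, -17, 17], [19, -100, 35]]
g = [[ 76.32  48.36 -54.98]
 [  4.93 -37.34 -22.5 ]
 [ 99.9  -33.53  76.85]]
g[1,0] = 4.93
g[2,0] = 99.9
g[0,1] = 48.36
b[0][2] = 50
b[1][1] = -1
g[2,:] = [99.9, -33.53, 76.85]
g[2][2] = 76.85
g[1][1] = -37.34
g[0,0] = 76.32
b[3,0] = 19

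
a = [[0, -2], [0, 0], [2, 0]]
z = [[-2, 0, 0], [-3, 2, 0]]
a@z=[[6, -4, 0], [0, 0, 0], [-4, 0, 0]]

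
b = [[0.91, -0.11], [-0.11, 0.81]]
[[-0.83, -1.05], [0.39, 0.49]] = b@ [[-0.87, -1.1],[0.36, 0.45]]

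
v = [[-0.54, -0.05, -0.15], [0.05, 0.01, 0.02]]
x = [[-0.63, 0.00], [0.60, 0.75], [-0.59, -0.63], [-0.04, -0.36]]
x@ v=[[0.34, 0.03, 0.09], [-0.29, -0.02, -0.08], [0.29, 0.02, 0.08], [0.0, -0.00, -0.00]]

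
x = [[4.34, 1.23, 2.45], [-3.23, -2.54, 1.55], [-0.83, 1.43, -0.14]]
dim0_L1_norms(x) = [8.4, 5.2, 4.14]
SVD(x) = [[-0.79, -0.57, 0.21], [0.61, -0.76, 0.23], [0.03, 0.31, 0.95]] @ diag([6.054274915268285, 3.121075961600972, 1.4128128298786755]) @ [[-0.90, -0.41, -0.17], [-0.09, 0.53, -0.84], [-0.43, 0.74, 0.52]]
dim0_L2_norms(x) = [5.47, 3.16, 2.9]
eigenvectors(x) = [[(0.01+0j), (-0.71+0j), (-0.71-0j)],[-0.91+0.00j, (0.48-0.25j), 0.48+0.25j],[0.42+0.00j, 0.31-0.32j, (0.31+0.32j)]]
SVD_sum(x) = [[4.31, 1.97, 0.80], [-3.30, -1.51, -0.61], [-0.16, -0.07, -0.03]] + [[0.16, -0.95, 1.5],[0.21, -1.27, 2.0],[-0.08, 0.51, -0.80]] + [[-0.13, 0.22, 0.15], [-0.14, 0.24, 0.16], [-0.58, 0.99, 0.69]]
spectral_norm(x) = 6.05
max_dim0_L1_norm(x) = 8.4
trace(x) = 1.66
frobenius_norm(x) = 6.96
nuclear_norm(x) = 10.59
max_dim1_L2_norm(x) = 5.13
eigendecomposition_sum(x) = [[(0.01-0j), 0.03-0.00j, -0.02-0.00j],  [-0.81+0.00j, -2.38+0.00j, 1.84+0.00j],  [0.38-0.00j, 1.11-0.00j, -0.86-0.00j]] + [[2.17-0.75j, (0.6-0.94j), 1.24-2.00j], [-1.21+1.26j, -0.08+0.85j, (-0.14+1.79j)], [-0.60+1.29j, (0.16+0.68j), 0.36+1.42j]] + [[(2.17+0.75j), (0.6+0.94j), 1.24+2.00j], [-1.21-1.26j, (-0.08-0.85j), (-0.14-1.79j)], [-0.60-1.29j, (0.16-0.68j), (0.36-1.42j)]]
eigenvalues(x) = [(-3.23+0j), (2.44+1.52j), (2.44-1.52j)]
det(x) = -26.70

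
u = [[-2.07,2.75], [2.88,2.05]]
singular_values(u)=[3.55, 3.42]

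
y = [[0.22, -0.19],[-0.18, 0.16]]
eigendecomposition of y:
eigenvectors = [[0.77,0.66], [-0.64,0.75]]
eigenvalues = [0.38, 0.0]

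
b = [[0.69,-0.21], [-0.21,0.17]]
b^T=[[0.69,-0.21], [-0.21,0.17]]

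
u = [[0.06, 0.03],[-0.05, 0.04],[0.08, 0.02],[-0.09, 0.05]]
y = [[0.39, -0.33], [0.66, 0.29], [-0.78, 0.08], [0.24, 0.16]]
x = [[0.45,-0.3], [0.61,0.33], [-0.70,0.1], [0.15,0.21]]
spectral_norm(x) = 1.04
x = u + y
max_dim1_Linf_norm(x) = 0.7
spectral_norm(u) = 0.15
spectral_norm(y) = 1.12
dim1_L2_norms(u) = [0.07, 0.06, 0.08, 0.1]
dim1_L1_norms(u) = [0.09, 0.09, 0.1, 0.14]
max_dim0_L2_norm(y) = 1.12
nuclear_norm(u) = 0.21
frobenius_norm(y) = 1.22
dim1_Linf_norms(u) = [0.06, 0.05, 0.08, 0.09]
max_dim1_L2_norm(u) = 0.1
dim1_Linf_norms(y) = [0.39, 0.66, 0.78, 0.24]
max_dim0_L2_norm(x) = 1.04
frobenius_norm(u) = 0.16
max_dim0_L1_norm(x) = 1.91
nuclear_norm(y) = 1.59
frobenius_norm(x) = 1.16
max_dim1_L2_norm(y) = 0.78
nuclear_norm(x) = 1.55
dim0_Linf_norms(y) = [0.78, 0.33]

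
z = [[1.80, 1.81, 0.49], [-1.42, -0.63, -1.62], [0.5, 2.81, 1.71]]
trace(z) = 2.88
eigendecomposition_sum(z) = [[(0.92+0j), (0.15+0j), -0.48-0.00j],[-0.05+0.00j, -0.01+0.00j, (0.03+0j)],[(-0.74+0j), -0.12+0.00j, (0.39+0j)]] + [[(0.44+0.22j), 0.83-0.44j, 0.49+0.30j], [-0.68+0.29j, -0.31+1.38j, -0.82+0.26j], [(0.62+0.5j), (1.47-0.4j), (0.66+0.65j)]] + [[0.44-0.22j, (0.83+0.44j), 0.49-0.30j], [(-0.68-0.29j), (-0.31-1.38j), -0.82-0.26j], [(0.62-0.5j), 1.47+0.40j, 0.66-0.65j]]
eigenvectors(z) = [[0.78+0.00j,(-0.4+0.09j),(-0.4-0.09j)], [(-0.05+0j),0.29-0.55j,(0.29+0.55j)], [(-0.63+0j),(-0.67+0j),-0.67-0.00j]]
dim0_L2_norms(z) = [2.35, 3.4, 2.41]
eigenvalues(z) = [(1.3+0j), (0.79+2.25j), (0.79-2.25j)]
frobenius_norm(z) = 4.78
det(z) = 7.38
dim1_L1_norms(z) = [4.1, 3.67, 5.02]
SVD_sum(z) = [[1.06, 1.78, 1.19], [-0.85, -1.42, -0.95], [1.4, 2.36, 1.58]] + [[0.5,-0.31,0.02], [-0.79,0.49,-0.03], [-0.85,0.53,-0.04]] + [[0.24, 0.34, -0.72], [0.21, 0.3, -0.63], [-0.06, -0.08, 0.16]]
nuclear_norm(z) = 7.02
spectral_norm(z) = 4.40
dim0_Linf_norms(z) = [1.8, 2.81, 1.71]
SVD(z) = [[-0.54, 0.39, -0.74], [0.43, -0.62, -0.65], [-0.72, -0.67, 0.17]] @ diag([4.402510021157529, 1.4862031965967109, 1.1283641132335176]) @ [[-0.44, -0.74, -0.50], [0.85, -0.53, 0.04], [-0.29, -0.41, 0.87]]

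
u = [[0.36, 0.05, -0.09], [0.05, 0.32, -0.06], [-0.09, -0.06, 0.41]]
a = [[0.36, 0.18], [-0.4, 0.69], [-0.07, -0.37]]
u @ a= [[0.12, 0.13], [-0.11, 0.25], [-0.04, -0.21]]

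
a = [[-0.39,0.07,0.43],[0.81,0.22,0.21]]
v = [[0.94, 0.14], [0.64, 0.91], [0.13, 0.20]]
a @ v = [[-0.27, 0.1],[0.93, 0.36]]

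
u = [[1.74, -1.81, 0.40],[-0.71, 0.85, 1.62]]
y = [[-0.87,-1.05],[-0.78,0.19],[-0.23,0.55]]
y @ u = [[-0.77, 0.68, -2.05], [-1.49, 1.57, -0.0], [-0.79, 0.88, 0.8]]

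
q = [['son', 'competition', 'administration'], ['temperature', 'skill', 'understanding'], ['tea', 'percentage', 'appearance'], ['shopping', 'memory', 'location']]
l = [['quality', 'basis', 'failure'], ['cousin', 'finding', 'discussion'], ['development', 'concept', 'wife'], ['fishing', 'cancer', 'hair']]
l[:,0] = ['quality', 'cousin', 'development', 'fishing']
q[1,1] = 'skill'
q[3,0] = 'shopping'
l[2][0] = 'development'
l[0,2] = 'failure'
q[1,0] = 'temperature'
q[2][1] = 'percentage'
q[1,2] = 'understanding'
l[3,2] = 'hair'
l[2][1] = 'concept'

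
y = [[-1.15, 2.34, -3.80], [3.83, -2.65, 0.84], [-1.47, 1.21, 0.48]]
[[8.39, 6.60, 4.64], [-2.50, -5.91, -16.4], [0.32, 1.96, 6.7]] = y@ [[1.02, -0.38, -3.93],[2.01, 1.45, 0.62],[-1.28, -0.73, 0.35]]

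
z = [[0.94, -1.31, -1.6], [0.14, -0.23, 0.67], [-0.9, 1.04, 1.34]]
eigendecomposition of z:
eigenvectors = [[0.75+0.00j, (0.61+0.16j), (0.61-0.16j)], [(-0.12+0j), (0.76+0j), (0.76-0j)], [-0.66+0.00j, (-0.15+0.08j), (-0.15-0.08j)]]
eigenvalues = [(2.56+0j), (-0.25+0.1j), (-0.25-0.1j)]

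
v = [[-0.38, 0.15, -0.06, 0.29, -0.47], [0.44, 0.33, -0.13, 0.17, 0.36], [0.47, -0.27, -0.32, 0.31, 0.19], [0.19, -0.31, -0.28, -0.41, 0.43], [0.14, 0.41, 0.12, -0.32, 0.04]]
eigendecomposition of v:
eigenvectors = [[(0.13+0j), -0.52-0.02j, -0.52+0.02j, 0.64+0.00j, (0.64-0j)], [-0.80+0.00j, (0.08-0.11j), (0.08+0.11j), (-0.04-0j), (-0.04+0j)], [0.19+0.00j, (0.2-0.13j), (0.2+0.13j), 0.23-0.29j, (0.23+0.29j)], [-0.02+0.00j, 0.69+0.00j, (0.69-0j), (-0.27+0.24j), (-0.27-0.24j)], [(-0.55+0j), 0.30+0.29j, (0.3-0.29j), (-0.51-0.26j), -0.51+0.26j]]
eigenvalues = [(0.54+0j), (-0.48+0.28j), (-0.48-0.28j), (-0.16+0.33j), (-0.16-0.33j)]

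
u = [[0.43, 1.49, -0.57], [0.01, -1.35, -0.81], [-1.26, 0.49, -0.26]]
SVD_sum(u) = [[0.01, 1.47, 0.05], [-0.01, -1.38, -0.05], [0.00, 0.47, 0.02]] + [[0.36, -0.00, 0.04], [-0.06, 0.0, -0.01], [-1.28, 0.01, -0.13]] + [[0.07, 0.02, -0.66],[0.08, 0.03, -0.75],[0.01, 0.01, -0.15]]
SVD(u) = [[0.71, 0.27, 0.65], [-0.67, -0.04, 0.74], [0.23, -0.96, 0.15]] @ diag([2.0705010749186328, 1.334159629280329, 1.0183041698625035]) @ [[0.00, 1.00, 0.04], [0.99, -0.01, 0.10], [0.1, 0.04, -0.99]]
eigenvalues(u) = [(1.23+0j), (-1.21+0.91j), (-1.21-0.91j)]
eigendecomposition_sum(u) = [[(0.77-0j), 0.35+0.00j, -0.49-0.00j], [0.19-0.00j, 0.09+0.00j, -0.12-0.00j], [-0.59+0.00j, (-0.27-0j), (0.37+0j)]] + [[(-0.17+0.24j),(0.57+0.39j),-0.04+0.44j], [(-0.09-0.31j),(-0.72+0.22j),-0.35-0.33j], [(-0.33+0.16j),(0.38+0.78j),(-0.32+0.46j)]] + [[-0.17-0.24j,(0.57-0.39j),-0.04-0.44j],[-0.09+0.31j,(-0.72-0.22j),(-0.35+0.33j)],[-0.33-0.16j,0.38-0.78j,(-0.32-0.46j)]]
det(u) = 2.81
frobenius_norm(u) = 2.67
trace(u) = -1.18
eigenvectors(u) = [[(-0.78+0j), (-0.45+0.25j), (-0.45-0.25j)], [(-0.19+0j), 0.09-0.55j, 0.09+0.55j], [0.60+0.00j, -0.65+0.00j, (-0.65-0j)]]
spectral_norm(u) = 2.07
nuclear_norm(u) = 4.42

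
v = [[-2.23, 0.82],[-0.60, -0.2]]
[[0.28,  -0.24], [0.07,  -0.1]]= v @ [[-0.12, 0.14], [0.01, 0.09]]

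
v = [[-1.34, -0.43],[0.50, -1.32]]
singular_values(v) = [1.45, 1.37]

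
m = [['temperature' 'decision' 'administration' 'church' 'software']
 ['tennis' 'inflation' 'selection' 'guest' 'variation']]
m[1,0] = 'tennis'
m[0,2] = 'administration'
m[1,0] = 'tennis'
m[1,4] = 'variation'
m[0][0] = 'temperature'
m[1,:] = ['tennis', 'inflation', 'selection', 'guest', 'variation']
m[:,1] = ['decision', 'inflation']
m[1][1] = 'inflation'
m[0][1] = 'decision'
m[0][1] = 'decision'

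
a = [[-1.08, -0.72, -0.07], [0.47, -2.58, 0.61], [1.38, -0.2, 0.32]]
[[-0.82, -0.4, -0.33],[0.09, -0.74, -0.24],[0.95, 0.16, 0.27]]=a@ [[0.67, 0.12, 0.14], [0.12, 0.36, 0.21], [0.14, 0.21, 0.38]]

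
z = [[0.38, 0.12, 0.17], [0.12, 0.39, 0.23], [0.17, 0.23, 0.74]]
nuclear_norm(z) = 1.51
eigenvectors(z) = [[-0.35,-0.78,0.51], [-0.43,-0.35,-0.83], [-0.83,0.51,0.22]]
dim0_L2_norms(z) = [0.43, 0.47, 0.79]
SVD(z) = [[-0.35,0.78,0.51], [-0.43,0.35,-0.83], [-0.83,-0.51,0.22]] @ diag([0.9309556999832148, 0.32250194668604043, 0.2565423533307447]) @ [[-0.35, -0.43, -0.83], [0.78, 0.35, -0.51], [0.51, -0.83, 0.22]]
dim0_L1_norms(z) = [0.67, 0.74, 1.14]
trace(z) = 1.51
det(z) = 0.08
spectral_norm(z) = 0.93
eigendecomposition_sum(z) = [[0.11, 0.14, 0.27],  [0.14, 0.17, 0.33],  [0.27, 0.33, 0.64]] + [[0.20, 0.09, -0.13], [0.09, 0.04, -0.06], [-0.13, -0.06, 0.08]] + [[0.07, -0.11, 0.03], [-0.11, 0.18, -0.05], [0.03, -0.05, 0.01]]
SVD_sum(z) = [[0.11, 0.14, 0.27], [0.14, 0.17, 0.33], [0.27, 0.33, 0.64]] + [[0.2, 0.09, -0.13], [0.09, 0.04, -0.06], [-0.13, -0.06, 0.08]] + [[0.07, -0.11, 0.03],[-0.11, 0.18, -0.05],[0.03, -0.05, 0.01]]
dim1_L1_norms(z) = [0.67, 0.74, 1.14]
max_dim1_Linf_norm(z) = 0.74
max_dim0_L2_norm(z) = 0.79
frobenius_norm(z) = 1.02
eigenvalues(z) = [0.93, 0.32, 0.26]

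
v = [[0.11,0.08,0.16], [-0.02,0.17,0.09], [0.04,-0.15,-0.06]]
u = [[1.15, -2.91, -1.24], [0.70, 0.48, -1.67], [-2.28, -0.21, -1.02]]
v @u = [[-0.18, -0.32, -0.43], [-0.11, 0.12, -0.35], [0.08, -0.18, 0.26]]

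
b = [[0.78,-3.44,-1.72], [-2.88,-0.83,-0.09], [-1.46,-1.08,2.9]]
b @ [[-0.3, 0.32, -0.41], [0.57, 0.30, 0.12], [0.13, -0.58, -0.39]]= [[-2.42, 0.22, -0.06], [0.38, -1.12, 1.12], [0.2, -2.47, -0.66]]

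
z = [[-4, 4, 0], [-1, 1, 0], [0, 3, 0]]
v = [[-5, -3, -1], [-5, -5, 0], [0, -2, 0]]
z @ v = [[0, -8, 4], [0, -2, 1], [-15, -15, 0]]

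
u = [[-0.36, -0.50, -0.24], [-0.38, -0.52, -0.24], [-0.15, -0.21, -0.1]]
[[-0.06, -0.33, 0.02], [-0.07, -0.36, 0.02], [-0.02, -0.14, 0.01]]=u@[[0.30, 0.87, -0.96], [0.37, 0.23, 0.78], [-0.98, -0.39, -0.26]]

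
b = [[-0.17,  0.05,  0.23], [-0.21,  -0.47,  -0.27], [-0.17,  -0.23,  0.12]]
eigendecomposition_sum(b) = [[0.20, 0.25, 0.04], [-0.51, -0.64, -0.09], [-0.14, -0.18, -0.03]] + [[-0.34, -0.16, 0.10], [0.27, 0.13, -0.08], [0.01, 0.01, -0.00]] + [[-0.02, -0.03, 0.09], [0.03, 0.04, -0.09], [-0.04, -0.06, 0.15]]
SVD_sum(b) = [[0.02, 0.05, 0.02], [-0.22, -0.49, -0.22], [-0.08, -0.18, -0.08]] + [[-0.16, -0.03, 0.23], [0.03, 0.01, -0.04], [-0.13, -0.02, 0.18]] + [[-0.03, 0.02, -0.02], [-0.02, 0.01, -0.01], [0.04, -0.03, 0.02]]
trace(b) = -0.52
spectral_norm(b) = 0.62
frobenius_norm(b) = 0.72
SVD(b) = [[0.10, 0.78, -0.62], [-0.93, -0.14, -0.33], [-0.34, 0.61, 0.71]] @ diag([0.6201162446270087, 0.3583109846241537, 0.07395323824800193]) @ [[0.38, 0.84, 0.38], [-0.58, -0.10, 0.81], [0.72, -0.53, 0.45]]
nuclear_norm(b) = 1.05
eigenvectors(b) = [[-0.35, 0.78, 0.45],[0.9, -0.62, -0.47],[0.25, -0.03, 0.76]]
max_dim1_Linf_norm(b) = 0.47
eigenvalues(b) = [-0.46, -0.22, 0.16]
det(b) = 0.02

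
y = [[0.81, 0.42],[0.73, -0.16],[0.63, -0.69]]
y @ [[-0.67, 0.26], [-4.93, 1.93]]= [[-2.61,1.02], [0.30,-0.12], [2.98,-1.17]]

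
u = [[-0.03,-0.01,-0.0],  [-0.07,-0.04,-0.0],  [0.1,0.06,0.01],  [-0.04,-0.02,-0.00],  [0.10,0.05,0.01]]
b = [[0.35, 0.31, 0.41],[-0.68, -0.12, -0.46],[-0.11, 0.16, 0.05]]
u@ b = [[-0.00, -0.01, -0.01], [0.0, -0.02, -0.01], [-0.01, 0.03, 0.01], [-0.00, -0.01, -0.01], [-0.00, 0.03, 0.02]]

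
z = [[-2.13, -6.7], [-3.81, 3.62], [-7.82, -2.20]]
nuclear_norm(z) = 16.75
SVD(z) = [[-0.56, 0.63], [-0.14, -0.71], [-0.82, -0.31]] @ diag([9.550949916261969, 7.198552333424791]) @ [[0.85, 0.53], [0.53, -0.85]]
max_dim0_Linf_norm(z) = 7.82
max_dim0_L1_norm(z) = 13.76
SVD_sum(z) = [[-4.54, -2.83], [-1.12, -0.70], [-6.62, -4.12]] + [[2.41, -3.87], [-2.69, 4.32], [-1.2, 1.92]]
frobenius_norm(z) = 11.96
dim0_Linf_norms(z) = [7.82, 6.7]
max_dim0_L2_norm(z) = 8.96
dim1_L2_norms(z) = [7.03, 5.26, 8.12]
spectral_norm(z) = 9.55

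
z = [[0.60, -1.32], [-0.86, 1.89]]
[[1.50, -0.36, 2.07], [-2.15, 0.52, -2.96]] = z @ [[1.51, 0.30, 0.78], [-0.45, 0.41, -1.21]]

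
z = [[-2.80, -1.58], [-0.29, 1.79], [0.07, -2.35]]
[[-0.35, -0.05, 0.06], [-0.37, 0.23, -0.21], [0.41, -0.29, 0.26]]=z @ [[0.22, -0.05, 0.04],[-0.17, 0.12, -0.11]]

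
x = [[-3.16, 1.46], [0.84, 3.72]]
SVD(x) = [[0.55, 0.84], [0.84, -0.55]] @ diag([4.044865826196394, 3.2094018832281765]) @ [[-0.25, 0.97], [-0.97, -0.25]]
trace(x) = 0.56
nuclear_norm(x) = 7.25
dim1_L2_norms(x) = [3.48, 3.81]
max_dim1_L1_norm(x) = 4.62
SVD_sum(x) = [[-0.56, 2.14], [-0.86, 3.27]] + [[-2.60, -0.68], [1.70, 0.45]]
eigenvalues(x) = [-3.33, 3.89]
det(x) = -12.98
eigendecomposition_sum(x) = [[-3.25, 0.67], [0.39, -0.08]] + [[0.09, 0.79],[0.45, 3.8]]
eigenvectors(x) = [[-0.99, -0.20], [0.12, -0.98]]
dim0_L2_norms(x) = [3.27, 4.0]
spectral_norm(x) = 4.04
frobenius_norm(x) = 5.16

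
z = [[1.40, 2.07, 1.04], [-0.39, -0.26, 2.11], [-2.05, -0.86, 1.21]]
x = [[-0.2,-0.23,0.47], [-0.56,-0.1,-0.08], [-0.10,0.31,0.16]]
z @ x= [[-1.54, -0.21, 0.66], [0.01, 0.77, 0.18], [0.77, 0.93, -0.70]]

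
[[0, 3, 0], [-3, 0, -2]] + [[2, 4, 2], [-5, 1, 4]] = [[2, 7, 2], [-8, 1, 2]]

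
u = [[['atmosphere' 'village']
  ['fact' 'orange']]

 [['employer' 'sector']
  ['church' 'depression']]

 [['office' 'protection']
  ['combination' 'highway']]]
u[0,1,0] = 'fact'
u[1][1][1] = 'depression'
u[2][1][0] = 'combination'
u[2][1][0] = 'combination'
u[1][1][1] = 'depression'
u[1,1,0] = 'church'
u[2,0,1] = 'protection'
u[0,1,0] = 'fact'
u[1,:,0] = ['employer', 'church']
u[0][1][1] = 'orange'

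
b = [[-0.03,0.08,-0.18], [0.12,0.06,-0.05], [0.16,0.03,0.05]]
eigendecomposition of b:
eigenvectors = [[-0.11+0.51j, (-0.11-0.51j), 0.31+0.00j], [0.47+0.28j, 0.47-0.28j, (-0.85+0j)], [(0.65+0j), 0.65-0.00j, -0.42+0.00j]]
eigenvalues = [(0.04+0.14j), (0.04-0.14j), (-0.01+0j)]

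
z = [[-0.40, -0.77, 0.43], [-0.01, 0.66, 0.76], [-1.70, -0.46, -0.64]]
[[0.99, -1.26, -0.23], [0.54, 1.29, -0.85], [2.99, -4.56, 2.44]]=z@[[-2.01, 2.09, -1.0], [0.09, 1.02, 0.12], [0.6, 0.84, -1.24]]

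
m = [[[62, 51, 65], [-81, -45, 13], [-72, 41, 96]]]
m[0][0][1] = 51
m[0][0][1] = 51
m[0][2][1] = 41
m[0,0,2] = 65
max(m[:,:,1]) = 51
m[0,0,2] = 65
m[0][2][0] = -72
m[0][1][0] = -81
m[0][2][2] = 96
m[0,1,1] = -45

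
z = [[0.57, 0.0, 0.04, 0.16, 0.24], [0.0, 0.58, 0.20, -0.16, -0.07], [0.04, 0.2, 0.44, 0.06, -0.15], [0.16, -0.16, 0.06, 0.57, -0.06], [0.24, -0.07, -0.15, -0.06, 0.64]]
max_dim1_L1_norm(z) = 1.16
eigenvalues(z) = [0.93, 0.23, 0.23, 0.7, 0.71]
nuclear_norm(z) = 2.80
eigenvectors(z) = [[0.51, 0.57, -0.28, -0.57, -0.04], [-0.42, 0.1, 0.58, -0.58, 0.37], [-0.29, -0.55, -0.54, -0.53, -0.18], [0.26, -0.22, 0.52, -0.19, -0.75], [0.63, -0.56, 0.14, -0.09, 0.51]]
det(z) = 0.02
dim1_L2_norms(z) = [0.64, 0.64, 0.51, 0.62, 0.71]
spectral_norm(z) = 0.93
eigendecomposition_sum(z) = [[0.24, -0.20, -0.14, 0.13, 0.30], [-0.2, 0.16, 0.11, -0.10, -0.25], [-0.14, 0.11, 0.08, -0.07, -0.17], [0.13, -0.1, -0.07, 0.06, 0.15], [0.3, -0.25, -0.17, 0.15, 0.37]] + [[0.08, 0.01, -0.07, -0.03, -0.07], [0.01, 0.0, -0.01, -0.01, -0.01], [-0.07, -0.01, 0.07, 0.03, 0.07], [-0.03, -0.01, 0.03, 0.01, 0.03], [-0.07, -0.01, 0.07, 0.03, 0.07]] + [[0.02, -0.04, 0.04, -0.03, -0.01], [-0.04, 0.08, -0.07, 0.07, 0.02], [0.04, -0.07, 0.07, -0.07, -0.02], [-0.03, 0.07, -0.07, 0.06, 0.02], [-0.01, 0.02, -0.02, 0.02, 0.00]] + [[0.23,0.23,0.21,0.08,0.04], [0.23,0.24,0.22,0.08,0.04], [0.21,0.22,0.2,0.07,0.03], [0.08,0.08,0.07,0.03,0.01], [0.04,0.04,0.03,0.01,0.01]] + [[0.00, -0.01, 0.01, 0.02, -0.01], [-0.01, 0.10, -0.05, -0.20, 0.13], [0.01, -0.05, 0.02, 0.10, -0.07], [0.02, -0.20, 0.1, 0.41, -0.27], [-0.01, 0.13, -0.07, -0.27, 0.18]]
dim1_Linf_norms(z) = [0.57, 0.58, 0.44, 0.57, 0.64]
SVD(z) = [[-0.51, 0.04, -0.57, -0.57, -0.28], [0.42, -0.37, -0.58, -0.10, 0.58], [0.29, 0.18, -0.53, 0.55, -0.54], [-0.26, 0.75, -0.19, 0.22, 0.52], [-0.63, -0.51, -0.09, 0.56, 0.14]] @ diag([0.9255589543946446, 0.7120548678722044, 0.6987237346332437, 0.2343009552273209, 0.22936148787258584]) @ [[-0.51, 0.42, 0.29, -0.26, -0.63], [0.04, -0.37, 0.18, 0.75, -0.51], [-0.57, -0.58, -0.53, -0.19, -0.09], [-0.57, -0.10, 0.55, 0.22, 0.56], [-0.28, 0.58, -0.54, 0.52, 0.14]]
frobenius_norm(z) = 1.40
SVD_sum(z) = [[0.24, -0.20, -0.14, 0.13, 0.3], [-0.20, 0.16, 0.11, -0.10, -0.25], [-0.14, 0.11, 0.08, -0.07, -0.17], [0.13, -0.10, -0.07, 0.06, 0.15], [0.3, -0.25, -0.17, 0.15, 0.37]] + [[0.00,  -0.01,  0.01,  0.02,  -0.01], [-0.01,  0.1,  -0.05,  -0.20,  0.13], [0.01,  -0.05,  0.02,  0.1,  -0.07], [0.02,  -0.2,  0.1,  0.41,  -0.27], [-0.01,  0.13,  -0.07,  -0.27,  0.18]] + [[0.23, 0.23, 0.21, 0.08, 0.04], [0.23, 0.24, 0.22, 0.08, 0.04], [0.21, 0.22, 0.2, 0.07, 0.03], [0.08, 0.08, 0.07, 0.03, 0.01], [0.04, 0.04, 0.03, 0.01, 0.01]] + [[0.08, 0.01, -0.07, -0.03, -0.07], [0.01, 0.00, -0.01, -0.01, -0.01], [-0.07, -0.01, 0.07, 0.03, 0.07], [-0.03, -0.01, 0.03, 0.01, 0.03], [-0.07, -0.01, 0.07, 0.03, 0.07]] + [[0.02, -0.04, 0.04, -0.03, -0.01], [-0.04, 0.08, -0.07, 0.07, 0.02], [0.04, -0.07, 0.07, -0.07, -0.02], [-0.03, 0.07, -0.07, 0.06, 0.02], [-0.01, 0.02, -0.02, 0.02, 0.0]]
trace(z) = 2.80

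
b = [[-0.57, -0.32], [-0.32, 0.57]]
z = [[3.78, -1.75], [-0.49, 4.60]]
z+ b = [[3.21, -2.07],[-0.81, 5.17]]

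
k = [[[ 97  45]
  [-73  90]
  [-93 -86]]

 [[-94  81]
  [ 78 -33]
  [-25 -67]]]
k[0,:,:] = [[97, 45], [-73, 90], [-93, -86]]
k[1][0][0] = -94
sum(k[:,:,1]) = 30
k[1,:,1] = [81, -33, -67]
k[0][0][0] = 97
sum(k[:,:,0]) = -110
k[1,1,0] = 78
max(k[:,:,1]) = 90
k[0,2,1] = -86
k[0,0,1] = 45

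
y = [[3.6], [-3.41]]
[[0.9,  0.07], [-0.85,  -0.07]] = y @ [[0.25, 0.02]]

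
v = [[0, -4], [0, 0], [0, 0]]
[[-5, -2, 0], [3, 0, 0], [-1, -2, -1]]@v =[[0, 20], [0, -12], [0, 4]]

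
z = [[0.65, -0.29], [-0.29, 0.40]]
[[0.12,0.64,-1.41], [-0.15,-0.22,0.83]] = z @ [[0.03, 1.09, -1.85], [-0.35, 0.25, 0.73]]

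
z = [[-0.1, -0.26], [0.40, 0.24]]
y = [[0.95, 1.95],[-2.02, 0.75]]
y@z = [[0.68, 0.22],[0.50, 0.71]]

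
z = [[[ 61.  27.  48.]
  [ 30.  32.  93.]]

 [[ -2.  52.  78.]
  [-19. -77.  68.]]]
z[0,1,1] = 32.0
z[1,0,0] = -2.0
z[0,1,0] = 30.0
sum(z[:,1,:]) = 127.0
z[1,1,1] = -77.0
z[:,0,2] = [48.0, 78.0]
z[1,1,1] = -77.0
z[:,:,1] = [[27.0, 32.0], [52.0, -77.0]]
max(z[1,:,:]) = 78.0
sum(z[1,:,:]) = 100.0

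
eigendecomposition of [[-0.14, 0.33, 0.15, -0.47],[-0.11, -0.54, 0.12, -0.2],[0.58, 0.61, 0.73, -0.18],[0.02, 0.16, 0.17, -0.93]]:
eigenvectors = [[0.12, -0.87, 0.25, 0.21], [0.06, 0.37, -0.89, 0.65], [0.98, 0.31, 0.26, -0.25], [0.1, 0.14, -0.29, 0.69]]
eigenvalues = [0.82, -0.26, -0.61, -0.84]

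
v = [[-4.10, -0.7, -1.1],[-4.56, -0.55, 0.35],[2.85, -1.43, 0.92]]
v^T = [[-4.1, -4.56, 2.85], [-0.7, -0.55, -1.43], [-1.1, 0.35, 0.92]]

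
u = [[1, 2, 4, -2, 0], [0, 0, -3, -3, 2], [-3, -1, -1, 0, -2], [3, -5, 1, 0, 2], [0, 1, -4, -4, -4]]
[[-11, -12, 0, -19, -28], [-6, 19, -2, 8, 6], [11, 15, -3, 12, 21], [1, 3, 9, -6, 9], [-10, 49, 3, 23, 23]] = u @ [[-3, 0, 2, -1, -2], [-2, -3, -1, -1, -5], [0, -4, 0, -4, -4], [2, -5, 0, 0, 0], [0, -4, -1, -2, -3]]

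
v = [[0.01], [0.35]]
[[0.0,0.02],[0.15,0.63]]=v@[[0.42,1.81]]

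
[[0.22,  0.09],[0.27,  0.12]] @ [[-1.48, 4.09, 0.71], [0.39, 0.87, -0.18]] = [[-0.29, 0.98, 0.14], [-0.35, 1.21, 0.17]]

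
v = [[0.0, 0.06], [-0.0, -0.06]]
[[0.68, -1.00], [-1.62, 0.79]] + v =[[0.68, -0.94], [-1.62, 0.73]]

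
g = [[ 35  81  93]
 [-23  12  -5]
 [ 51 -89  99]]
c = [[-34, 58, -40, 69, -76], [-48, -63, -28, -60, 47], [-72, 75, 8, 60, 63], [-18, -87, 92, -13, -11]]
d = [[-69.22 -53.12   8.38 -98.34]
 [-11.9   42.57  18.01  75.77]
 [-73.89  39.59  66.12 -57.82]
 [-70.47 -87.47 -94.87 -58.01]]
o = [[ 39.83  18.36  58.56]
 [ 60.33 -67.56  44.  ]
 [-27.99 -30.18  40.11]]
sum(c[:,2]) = 32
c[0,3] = 69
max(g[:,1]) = 81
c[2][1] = 75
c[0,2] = -40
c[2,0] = -72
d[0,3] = -98.34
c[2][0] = -72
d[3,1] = -87.47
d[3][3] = -58.01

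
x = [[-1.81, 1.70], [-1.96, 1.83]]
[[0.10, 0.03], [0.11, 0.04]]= x@[[-0.0, -0.0], [0.06, 0.02]]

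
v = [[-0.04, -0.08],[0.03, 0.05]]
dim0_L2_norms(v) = [0.05, 0.09]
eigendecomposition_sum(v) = [[-0.02+0.02j, (-0.04+0.01j)], [0.02-0.00j, (0.02+0j)]] + [[(-0.02-0.02j), -0.04-0.01j], [0.02+0.00j, (0.02-0j)]]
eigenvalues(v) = [(0.01+0.02j), (0.01-0.02j)]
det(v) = 0.00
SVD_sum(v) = [[-0.04, -0.08],[0.03, 0.05]] + [[0.0, -0.00],[0.00, -0.00]]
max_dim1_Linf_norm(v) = 0.08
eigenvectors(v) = [[0.85+0.00j, (0.85-0j)], [(-0.48-0.21j), (-0.48+0.21j)]]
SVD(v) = [[-0.84, 0.55], [0.55, 0.84]] @ diag([0.1067049557908713, 0.003748654381001298]) @ [[0.47,0.88],[0.88,-0.47]]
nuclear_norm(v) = 0.11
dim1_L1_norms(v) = [0.12, 0.08]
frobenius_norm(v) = 0.11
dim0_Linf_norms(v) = [0.04, 0.08]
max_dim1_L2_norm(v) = 0.09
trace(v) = 0.01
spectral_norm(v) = 0.11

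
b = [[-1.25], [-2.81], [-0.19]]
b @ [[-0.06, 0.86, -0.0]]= [[0.08, -1.08, 0.00],[0.17, -2.42, 0.0],[0.01, -0.16, 0.0]]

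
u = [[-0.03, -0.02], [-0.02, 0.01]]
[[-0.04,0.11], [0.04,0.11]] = u@ [[-0.56, -4.65], [2.84, 1.67]]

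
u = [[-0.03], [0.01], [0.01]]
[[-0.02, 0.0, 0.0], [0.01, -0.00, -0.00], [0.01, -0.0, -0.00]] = u @ [[0.59, -0.13, -0.04]]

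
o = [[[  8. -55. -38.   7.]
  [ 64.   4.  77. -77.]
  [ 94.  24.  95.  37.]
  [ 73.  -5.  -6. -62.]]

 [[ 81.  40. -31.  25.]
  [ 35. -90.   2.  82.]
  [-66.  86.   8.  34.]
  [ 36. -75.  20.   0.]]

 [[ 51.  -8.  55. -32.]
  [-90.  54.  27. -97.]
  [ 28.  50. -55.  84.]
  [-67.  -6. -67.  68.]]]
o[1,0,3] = 25.0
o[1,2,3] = 34.0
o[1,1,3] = 82.0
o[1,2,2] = 8.0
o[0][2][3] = 37.0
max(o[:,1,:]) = 82.0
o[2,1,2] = 27.0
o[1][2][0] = -66.0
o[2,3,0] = -67.0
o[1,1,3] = 82.0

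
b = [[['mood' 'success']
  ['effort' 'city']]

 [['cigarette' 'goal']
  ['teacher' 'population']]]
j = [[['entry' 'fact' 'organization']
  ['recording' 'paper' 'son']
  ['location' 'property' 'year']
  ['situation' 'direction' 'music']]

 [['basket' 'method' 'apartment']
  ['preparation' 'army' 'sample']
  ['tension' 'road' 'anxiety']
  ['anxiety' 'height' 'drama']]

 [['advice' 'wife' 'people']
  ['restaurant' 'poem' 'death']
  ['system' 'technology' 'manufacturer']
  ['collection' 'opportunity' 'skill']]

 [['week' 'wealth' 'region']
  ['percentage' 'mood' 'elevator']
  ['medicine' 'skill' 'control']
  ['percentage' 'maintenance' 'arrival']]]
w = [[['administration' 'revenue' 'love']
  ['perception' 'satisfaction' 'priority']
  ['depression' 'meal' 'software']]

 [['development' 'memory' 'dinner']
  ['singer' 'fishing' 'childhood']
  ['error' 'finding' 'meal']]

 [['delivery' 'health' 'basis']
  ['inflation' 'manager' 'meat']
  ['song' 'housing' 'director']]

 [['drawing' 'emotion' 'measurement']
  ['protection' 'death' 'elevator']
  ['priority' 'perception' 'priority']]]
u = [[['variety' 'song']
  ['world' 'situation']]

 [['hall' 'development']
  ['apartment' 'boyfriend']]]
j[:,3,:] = [['situation', 'direction', 'music'], ['anxiety', 'height', 'drama'], ['collection', 'opportunity', 'skill'], ['percentage', 'maintenance', 'arrival']]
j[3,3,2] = 'arrival'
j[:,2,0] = ['location', 'tension', 'system', 'medicine']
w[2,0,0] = 'delivery'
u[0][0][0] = 'variety'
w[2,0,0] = 'delivery'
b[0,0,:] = ['mood', 'success']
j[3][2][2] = 'control'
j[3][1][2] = 'elevator'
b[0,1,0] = 'effort'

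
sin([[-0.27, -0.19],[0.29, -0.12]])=[[-0.27, -0.19], [0.29, -0.12]]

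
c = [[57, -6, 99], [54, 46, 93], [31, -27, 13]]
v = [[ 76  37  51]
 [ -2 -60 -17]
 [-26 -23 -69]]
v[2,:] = [-26, -23, -69]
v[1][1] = -60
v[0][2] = 51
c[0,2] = 99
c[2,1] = -27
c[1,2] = 93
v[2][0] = -26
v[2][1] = -23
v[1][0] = -2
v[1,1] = -60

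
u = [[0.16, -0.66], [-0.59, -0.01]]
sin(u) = [[0.14, -0.62], [-0.55, -0.02]]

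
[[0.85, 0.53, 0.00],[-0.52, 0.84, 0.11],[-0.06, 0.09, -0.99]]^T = [[0.85, -0.52, -0.06], [0.53, 0.84, 0.09], [0.00, 0.11, -0.99]]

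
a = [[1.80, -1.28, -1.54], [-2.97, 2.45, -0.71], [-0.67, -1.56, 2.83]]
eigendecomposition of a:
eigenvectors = [[(0.61+0j), (-0.11+0.35j), (-0.11-0.35j)],[0.67+0.00j, -0.40-0.51j, (-0.4+0.51j)],[(0.42+0j), (0.67+0j), (0.67-0j)]]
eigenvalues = [(-0.67+0j), (3.88+0.82j), (3.88-0.82j)]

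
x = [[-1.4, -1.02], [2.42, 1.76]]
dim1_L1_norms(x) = [2.42, 4.18]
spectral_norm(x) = 3.46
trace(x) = 0.36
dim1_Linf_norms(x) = [1.4, 2.42]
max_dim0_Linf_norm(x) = 2.42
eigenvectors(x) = [[-0.59, 0.5], [0.81, -0.86]]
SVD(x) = [[-0.50, 0.87], [0.87, 0.5]] @ diag([3.457513323258841, 0.0012725909023691136]) @ [[0.81, 0.59], [0.59, -0.81]]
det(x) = 0.00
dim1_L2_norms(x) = [1.73, 2.99]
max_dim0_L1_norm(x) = 3.82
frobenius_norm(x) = 3.46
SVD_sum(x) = [[-1.40, -1.02], [2.42, 1.76]] + [[0.0, -0.00], [0.0, -0.00]]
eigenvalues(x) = [0.01, 0.35]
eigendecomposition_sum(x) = [[0.07, 0.04], [-0.09, -0.05]] + [[-1.47, -1.06], [2.51, 1.81]]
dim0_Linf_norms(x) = [2.42, 1.76]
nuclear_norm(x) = 3.46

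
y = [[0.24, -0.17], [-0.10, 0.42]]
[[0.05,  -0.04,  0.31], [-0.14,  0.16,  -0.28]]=y @ [[-0.02,0.12,0.98], [-0.34,0.42,-0.43]]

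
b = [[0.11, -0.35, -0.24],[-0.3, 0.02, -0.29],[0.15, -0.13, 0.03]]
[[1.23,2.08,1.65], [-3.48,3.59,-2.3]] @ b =[[-0.24,-0.6,-0.85], [-1.8,1.59,-0.27]]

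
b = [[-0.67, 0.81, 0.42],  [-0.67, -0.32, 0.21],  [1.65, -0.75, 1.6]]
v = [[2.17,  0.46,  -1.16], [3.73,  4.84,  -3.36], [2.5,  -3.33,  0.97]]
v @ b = [[-3.68, 2.48, -0.85], [-11.29, 3.99, -2.79], [2.16, 2.36, 1.90]]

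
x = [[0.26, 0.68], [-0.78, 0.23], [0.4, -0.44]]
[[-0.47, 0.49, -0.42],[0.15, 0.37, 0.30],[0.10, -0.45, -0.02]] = x @ [[-0.36, -0.24, -0.51],  [-0.56, 0.81, -0.42]]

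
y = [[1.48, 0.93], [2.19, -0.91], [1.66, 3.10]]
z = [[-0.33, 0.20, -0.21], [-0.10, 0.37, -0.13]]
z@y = [[-0.40, -1.14], [0.45, -0.83]]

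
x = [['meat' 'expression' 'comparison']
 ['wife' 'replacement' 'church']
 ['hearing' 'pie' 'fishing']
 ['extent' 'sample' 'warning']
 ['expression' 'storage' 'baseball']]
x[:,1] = ['expression', 'replacement', 'pie', 'sample', 'storage']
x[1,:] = ['wife', 'replacement', 'church']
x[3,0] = 'extent'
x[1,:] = ['wife', 'replacement', 'church']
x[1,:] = ['wife', 'replacement', 'church']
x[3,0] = 'extent'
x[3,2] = 'warning'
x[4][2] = 'baseball'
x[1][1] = 'replacement'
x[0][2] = 'comparison'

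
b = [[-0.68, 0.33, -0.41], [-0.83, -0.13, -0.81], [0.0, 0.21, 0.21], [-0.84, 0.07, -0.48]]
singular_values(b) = [1.7, 0.47, 0.13]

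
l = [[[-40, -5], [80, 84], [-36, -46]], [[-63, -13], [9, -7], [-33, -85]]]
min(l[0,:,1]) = -46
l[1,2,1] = -85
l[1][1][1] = -7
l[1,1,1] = -7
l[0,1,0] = 80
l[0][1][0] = 80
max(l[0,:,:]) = 84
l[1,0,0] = -63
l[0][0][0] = -40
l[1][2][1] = -85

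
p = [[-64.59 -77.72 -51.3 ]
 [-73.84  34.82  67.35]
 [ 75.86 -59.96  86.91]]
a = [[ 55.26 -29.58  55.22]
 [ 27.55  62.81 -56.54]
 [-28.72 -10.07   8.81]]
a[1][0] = 27.55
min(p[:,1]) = -77.72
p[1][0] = -73.84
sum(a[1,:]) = 33.82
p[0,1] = -77.72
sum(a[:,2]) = 7.49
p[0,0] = -64.59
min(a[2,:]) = -28.72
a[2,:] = [-28.72, -10.07, 8.81]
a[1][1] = 62.81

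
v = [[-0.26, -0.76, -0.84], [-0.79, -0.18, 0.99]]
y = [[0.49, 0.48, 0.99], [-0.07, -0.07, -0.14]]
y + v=[[0.23, -0.28, 0.15],[-0.86, -0.25, 0.85]]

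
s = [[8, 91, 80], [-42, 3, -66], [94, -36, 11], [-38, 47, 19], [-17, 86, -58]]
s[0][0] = 8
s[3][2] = 19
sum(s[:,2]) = -14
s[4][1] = 86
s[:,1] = [91, 3, -36, 47, 86]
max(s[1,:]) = 3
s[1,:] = [-42, 3, -66]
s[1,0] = -42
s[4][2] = -58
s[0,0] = 8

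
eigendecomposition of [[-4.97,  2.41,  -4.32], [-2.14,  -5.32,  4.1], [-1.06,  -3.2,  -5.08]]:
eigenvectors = [[(0.89+0j), (-0.36-0.46j), -0.36+0.46j], [0.01+0.00j, 0.68+0.00j, (0.68-0j)], [0.46+0.00j, (0.01+0.44j), (0.01-0.44j)]]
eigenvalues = [(-7.18+0j), (-4.09+4.11j), (-4.09-4.11j)]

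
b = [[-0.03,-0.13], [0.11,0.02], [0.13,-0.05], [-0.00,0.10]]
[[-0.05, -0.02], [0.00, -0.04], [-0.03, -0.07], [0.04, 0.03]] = b@ [[-0.06,-0.45], [0.39,0.29]]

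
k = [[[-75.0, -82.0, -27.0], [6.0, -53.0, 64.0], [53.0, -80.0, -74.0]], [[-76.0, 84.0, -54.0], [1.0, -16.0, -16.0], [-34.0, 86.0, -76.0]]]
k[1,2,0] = -34.0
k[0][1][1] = -53.0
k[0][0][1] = -82.0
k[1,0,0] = -76.0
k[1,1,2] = -16.0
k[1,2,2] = -76.0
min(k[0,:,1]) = -82.0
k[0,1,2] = 64.0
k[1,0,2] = -54.0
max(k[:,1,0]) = 6.0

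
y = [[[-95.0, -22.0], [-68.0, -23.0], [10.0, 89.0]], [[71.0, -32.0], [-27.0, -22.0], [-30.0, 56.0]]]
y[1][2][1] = 56.0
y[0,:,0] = [-95.0, -68.0, 10.0]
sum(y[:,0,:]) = -78.0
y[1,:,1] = [-32.0, -22.0, 56.0]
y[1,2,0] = -30.0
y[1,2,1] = 56.0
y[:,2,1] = [89.0, 56.0]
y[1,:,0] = [71.0, -27.0, -30.0]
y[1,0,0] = 71.0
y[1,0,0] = 71.0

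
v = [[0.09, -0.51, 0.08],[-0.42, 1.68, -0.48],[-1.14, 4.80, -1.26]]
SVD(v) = [[-0.1, -0.83, 0.55],[0.33, -0.55, -0.77],[0.94, 0.11, 0.33]] @ diag([5.42456013489285, 0.0717377682558729, 0.001017613350796441]) @ [[-0.22,0.94,-0.25], [0.44,0.33,0.84], [-0.87,-0.08,0.49]]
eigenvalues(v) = [(-0+0j), (0.26+0.19j), (0.26-0.19j)]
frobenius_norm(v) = 5.43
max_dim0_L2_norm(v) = 5.11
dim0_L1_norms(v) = [1.65, 6.99, 1.82]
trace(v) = 0.51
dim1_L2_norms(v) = [0.52, 1.8, 5.09]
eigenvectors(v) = [[-0.89+0.00j, -0.21+0.08j, -0.21-0.08j], [(-0.09+0j), 0.25+0.06j, 0.25-0.06j], [(0.45+0j), 0.94+0.00j, 0.94-0.00j]]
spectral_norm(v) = 5.42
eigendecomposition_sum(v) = [[(-0.01+0j), 0.01-0.00j, -0.00+0.00j],[(-0+0j), -0j, (-0+0j)],[0.00-0.00j, -0.00+0.00j, 0.00-0.00j]] + [[0.05-0.27j, -0.26+0.99j, 0.04-0.33j], [(-0.21+0.23j), 0.84-0.77j, -0.24+0.29j], [(-0.57+1j), (2.4-3.5j), -0.63+1.24j]] + [[0.05+0.27j,  (-0.26-0.99j),  0.04+0.33j], [-0.21-0.23j,  0.84+0.77j,  (-0.24-0.29j)], [(-0.57-1j),  2.40+3.50j,  (-0.63-1.24j)]]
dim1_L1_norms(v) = [0.68, 2.58, 7.2]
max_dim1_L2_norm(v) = 5.09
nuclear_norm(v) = 5.50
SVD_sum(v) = [[0.12, -0.49, 0.13], [-0.40, 1.69, -0.45], [-1.14, 4.80, -1.27]] + [[-0.03, -0.02, -0.05], [-0.02, -0.01, -0.03], [0.00, 0.0, 0.01]] + [[-0.0, -0.00, 0.0], [0.0, 0.00, -0.0], [-0.00, -0.00, 0.00]]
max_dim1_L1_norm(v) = 7.2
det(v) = -0.00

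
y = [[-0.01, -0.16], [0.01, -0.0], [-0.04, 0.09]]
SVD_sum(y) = [[0.01, -0.16], [0.00, -0.0], [-0.01, 0.09]] + [[-0.02, -0.00],[0.01, 0.0],[-0.03, -0.0]]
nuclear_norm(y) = 0.22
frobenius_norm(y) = 0.19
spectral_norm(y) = 0.18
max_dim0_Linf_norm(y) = 0.16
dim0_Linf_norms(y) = [0.04, 0.16]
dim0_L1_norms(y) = [0.06, 0.25]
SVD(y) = [[-0.86, 0.49], [-0.00, -0.24], [0.50, 0.84]] @ diag([0.18391547732337274, 0.040927951340324356]) @ [[-0.06, 1.00], [-1.0, -0.06]]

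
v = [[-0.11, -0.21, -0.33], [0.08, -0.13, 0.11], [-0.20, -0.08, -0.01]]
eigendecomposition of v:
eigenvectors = [[-0.74+0.00j, -0.65+0.00j, (-0.65-0j)], [0.04+0.00j, 0.32+0.52j, (0.32-0.52j)], [0.67+0.00j, -0.44-0.07j, -0.44+0.07j]]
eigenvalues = [(0.2+0j), (-0.23+0.13j), (-0.23-0.13j)]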